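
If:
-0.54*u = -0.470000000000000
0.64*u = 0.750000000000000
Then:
No Solution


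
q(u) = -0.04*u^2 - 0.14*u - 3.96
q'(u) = -0.08*u - 0.14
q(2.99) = -4.74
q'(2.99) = -0.38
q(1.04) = -4.15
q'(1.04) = -0.22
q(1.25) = -4.20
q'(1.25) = -0.24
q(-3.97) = -4.03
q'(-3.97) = 0.18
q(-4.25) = -4.09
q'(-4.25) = 0.20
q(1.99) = -4.40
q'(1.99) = -0.30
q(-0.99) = -3.86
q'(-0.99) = -0.06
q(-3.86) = -4.02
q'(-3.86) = 0.17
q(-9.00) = -5.94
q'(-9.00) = 0.58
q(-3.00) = -3.90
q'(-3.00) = 0.10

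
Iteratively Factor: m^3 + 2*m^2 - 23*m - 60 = (m + 4)*(m^2 - 2*m - 15) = (m - 5)*(m + 4)*(m + 3)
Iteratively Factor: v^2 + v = (v)*(v + 1)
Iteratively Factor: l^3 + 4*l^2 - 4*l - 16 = (l - 2)*(l^2 + 6*l + 8) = (l - 2)*(l + 2)*(l + 4)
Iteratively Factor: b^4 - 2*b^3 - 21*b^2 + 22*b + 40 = (b + 4)*(b^3 - 6*b^2 + 3*b + 10) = (b + 1)*(b + 4)*(b^2 - 7*b + 10) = (b - 5)*(b + 1)*(b + 4)*(b - 2)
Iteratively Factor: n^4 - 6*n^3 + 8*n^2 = (n)*(n^3 - 6*n^2 + 8*n) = n*(n - 2)*(n^2 - 4*n) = n*(n - 4)*(n - 2)*(n)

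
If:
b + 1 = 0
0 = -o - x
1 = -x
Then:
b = -1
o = 1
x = -1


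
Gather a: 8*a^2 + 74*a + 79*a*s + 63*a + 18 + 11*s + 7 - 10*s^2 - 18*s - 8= 8*a^2 + a*(79*s + 137) - 10*s^2 - 7*s + 17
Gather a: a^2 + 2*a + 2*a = a^2 + 4*a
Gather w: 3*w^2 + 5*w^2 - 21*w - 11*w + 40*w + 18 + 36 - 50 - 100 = 8*w^2 + 8*w - 96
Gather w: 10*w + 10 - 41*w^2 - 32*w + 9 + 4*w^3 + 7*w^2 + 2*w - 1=4*w^3 - 34*w^2 - 20*w + 18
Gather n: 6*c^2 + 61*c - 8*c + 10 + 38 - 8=6*c^2 + 53*c + 40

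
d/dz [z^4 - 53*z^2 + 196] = 4*z^3 - 106*z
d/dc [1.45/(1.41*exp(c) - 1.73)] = -2.0445*exp(c)/(1.41*exp(c) - 1.73)^2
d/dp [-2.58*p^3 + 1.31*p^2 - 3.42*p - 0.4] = -7.74*p^2 + 2.62*p - 3.42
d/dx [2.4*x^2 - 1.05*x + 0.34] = 4.8*x - 1.05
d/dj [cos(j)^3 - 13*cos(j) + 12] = (13 - 3*cos(j)^2)*sin(j)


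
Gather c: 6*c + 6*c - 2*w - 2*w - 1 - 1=12*c - 4*w - 2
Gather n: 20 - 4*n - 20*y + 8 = -4*n - 20*y + 28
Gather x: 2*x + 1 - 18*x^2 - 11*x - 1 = -18*x^2 - 9*x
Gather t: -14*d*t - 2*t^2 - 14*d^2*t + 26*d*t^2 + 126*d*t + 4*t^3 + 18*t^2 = 4*t^3 + t^2*(26*d + 16) + t*(-14*d^2 + 112*d)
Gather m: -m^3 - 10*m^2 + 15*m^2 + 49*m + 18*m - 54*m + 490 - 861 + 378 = -m^3 + 5*m^2 + 13*m + 7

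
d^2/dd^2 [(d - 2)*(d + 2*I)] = 2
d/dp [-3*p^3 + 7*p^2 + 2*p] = -9*p^2 + 14*p + 2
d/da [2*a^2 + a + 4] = 4*a + 1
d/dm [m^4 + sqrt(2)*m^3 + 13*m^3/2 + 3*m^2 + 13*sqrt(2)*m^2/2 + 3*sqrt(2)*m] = 4*m^3 + 3*sqrt(2)*m^2 + 39*m^2/2 + 6*m + 13*sqrt(2)*m + 3*sqrt(2)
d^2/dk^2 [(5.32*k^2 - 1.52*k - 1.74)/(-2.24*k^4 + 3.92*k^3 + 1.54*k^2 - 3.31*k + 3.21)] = (-160.161792*k^8 + 371.80416*k^7 - 239.138816*k^6 + 123.658752000001*k^5 - 1131.993408*k^4 + 1367.871568*k^3 - 32.290272*k^2 - 229.669272*k - 56.411124)/(11.239424*k^12 - 59.006976*k^11 + 80.080896*k^10 + 70.723072*k^9 - 277.761792*k^8 + 225.307488*k^7 + 108.32444*k^6 - 364.36386*k^5 + 245.690214*k^4 + 13.264399*k^3 - 153.112185*k^2 + 102.319713*k - 33.076161)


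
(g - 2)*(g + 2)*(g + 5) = g^3 + 5*g^2 - 4*g - 20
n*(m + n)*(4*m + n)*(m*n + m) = 4*m^3*n^2 + 4*m^3*n + 5*m^2*n^3 + 5*m^2*n^2 + m*n^4 + m*n^3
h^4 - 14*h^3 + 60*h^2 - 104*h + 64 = (h - 8)*(h - 2)^3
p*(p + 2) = p^2 + 2*p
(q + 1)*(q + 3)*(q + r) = q^3 + q^2*r + 4*q^2 + 4*q*r + 3*q + 3*r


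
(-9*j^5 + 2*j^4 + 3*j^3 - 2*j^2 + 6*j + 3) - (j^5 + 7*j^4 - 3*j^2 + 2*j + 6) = -10*j^5 - 5*j^4 + 3*j^3 + j^2 + 4*j - 3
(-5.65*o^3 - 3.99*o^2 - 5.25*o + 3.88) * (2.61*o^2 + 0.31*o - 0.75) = -14.7465*o^5 - 12.1654*o^4 - 10.7019*o^3 + 11.4918*o^2 + 5.1403*o - 2.91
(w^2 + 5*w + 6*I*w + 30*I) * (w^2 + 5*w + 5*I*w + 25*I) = w^4 + 10*w^3 + 11*I*w^3 - 5*w^2 + 110*I*w^2 - 300*w + 275*I*w - 750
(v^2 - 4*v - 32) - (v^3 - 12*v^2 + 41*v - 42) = -v^3 + 13*v^2 - 45*v + 10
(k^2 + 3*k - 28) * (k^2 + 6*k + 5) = k^4 + 9*k^3 - 5*k^2 - 153*k - 140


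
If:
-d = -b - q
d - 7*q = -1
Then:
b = 6*q - 1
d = 7*q - 1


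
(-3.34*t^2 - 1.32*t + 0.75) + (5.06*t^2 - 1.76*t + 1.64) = 1.72*t^2 - 3.08*t + 2.39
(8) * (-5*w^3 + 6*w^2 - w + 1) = -40*w^3 + 48*w^2 - 8*w + 8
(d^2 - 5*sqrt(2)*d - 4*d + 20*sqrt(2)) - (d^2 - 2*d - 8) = -5*sqrt(2)*d - 2*d + 8 + 20*sqrt(2)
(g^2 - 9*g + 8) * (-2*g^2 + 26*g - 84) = -2*g^4 + 44*g^3 - 334*g^2 + 964*g - 672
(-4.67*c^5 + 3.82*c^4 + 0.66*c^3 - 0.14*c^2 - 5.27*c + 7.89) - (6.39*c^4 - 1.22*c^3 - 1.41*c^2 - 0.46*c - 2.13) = -4.67*c^5 - 2.57*c^4 + 1.88*c^3 + 1.27*c^2 - 4.81*c + 10.02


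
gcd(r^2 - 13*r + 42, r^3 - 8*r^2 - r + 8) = 1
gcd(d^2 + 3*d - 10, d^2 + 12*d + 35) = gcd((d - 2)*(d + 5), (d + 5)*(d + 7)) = d + 5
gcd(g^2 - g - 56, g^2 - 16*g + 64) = g - 8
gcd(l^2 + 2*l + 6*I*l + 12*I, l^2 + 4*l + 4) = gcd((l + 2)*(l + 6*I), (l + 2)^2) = l + 2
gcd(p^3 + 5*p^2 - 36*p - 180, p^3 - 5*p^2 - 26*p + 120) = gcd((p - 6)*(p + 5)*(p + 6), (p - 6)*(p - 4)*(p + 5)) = p^2 - p - 30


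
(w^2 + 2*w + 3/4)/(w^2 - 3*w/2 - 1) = (w + 3/2)/(w - 2)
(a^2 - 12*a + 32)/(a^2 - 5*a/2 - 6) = 2*(a - 8)/(2*a + 3)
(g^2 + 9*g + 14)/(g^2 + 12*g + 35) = (g + 2)/(g + 5)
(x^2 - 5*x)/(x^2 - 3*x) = (x - 5)/(x - 3)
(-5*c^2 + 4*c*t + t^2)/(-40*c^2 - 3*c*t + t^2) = (-c + t)/(-8*c + t)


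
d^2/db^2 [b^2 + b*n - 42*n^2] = 2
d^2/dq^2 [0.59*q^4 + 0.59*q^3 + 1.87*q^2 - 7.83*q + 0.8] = 7.08*q^2 + 3.54*q + 3.74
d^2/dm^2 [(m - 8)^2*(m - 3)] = 6*m - 38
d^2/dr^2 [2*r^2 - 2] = 4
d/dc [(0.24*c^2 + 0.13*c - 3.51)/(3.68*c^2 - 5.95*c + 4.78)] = (-1.9064*c^2 + 28.128*c - 20.2631)/(13.5424*c^4 - 43.792*c^3 + 70.5833*c^2 - 56.882*c + 22.8484)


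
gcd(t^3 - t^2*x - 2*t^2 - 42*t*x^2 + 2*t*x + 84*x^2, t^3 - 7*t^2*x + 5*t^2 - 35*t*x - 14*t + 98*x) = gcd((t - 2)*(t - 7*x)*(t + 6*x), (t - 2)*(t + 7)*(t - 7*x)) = -t^2 + 7*t*x + 2*t - 14*x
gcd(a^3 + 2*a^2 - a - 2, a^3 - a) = a^2 - 1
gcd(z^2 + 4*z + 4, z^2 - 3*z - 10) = z + 2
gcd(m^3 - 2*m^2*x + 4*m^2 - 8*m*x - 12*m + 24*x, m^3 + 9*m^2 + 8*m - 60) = m^2 + 4*m - 12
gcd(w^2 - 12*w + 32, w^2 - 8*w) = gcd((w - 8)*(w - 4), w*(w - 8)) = w - 8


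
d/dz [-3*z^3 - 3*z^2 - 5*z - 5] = -9*z^2 - 6*z - 5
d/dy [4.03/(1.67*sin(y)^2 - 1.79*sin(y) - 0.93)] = (7.2137 - 13.4602*sin(y))*cos(y)/(-1.67*sin(y)^2 + 1.79*sin(y) + 0.93)^2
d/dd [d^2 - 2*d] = 2*d - 2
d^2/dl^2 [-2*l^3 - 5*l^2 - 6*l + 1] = -12*l - 10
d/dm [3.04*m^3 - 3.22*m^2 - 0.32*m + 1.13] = 9.12*m^2 - 6.44*m - 0.32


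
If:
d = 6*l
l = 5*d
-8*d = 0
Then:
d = 0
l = 0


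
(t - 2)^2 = t^2 - 4*t + 4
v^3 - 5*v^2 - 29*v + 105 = (v - 7)*(v - 3)*(v + 5)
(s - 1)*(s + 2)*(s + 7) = s^3 + 8*s^2 + 5*s - 14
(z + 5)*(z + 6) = z^2 + 11*z + 30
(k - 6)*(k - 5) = k^2 - 11*k + 30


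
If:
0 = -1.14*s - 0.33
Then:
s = -0.29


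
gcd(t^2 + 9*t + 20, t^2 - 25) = t + 5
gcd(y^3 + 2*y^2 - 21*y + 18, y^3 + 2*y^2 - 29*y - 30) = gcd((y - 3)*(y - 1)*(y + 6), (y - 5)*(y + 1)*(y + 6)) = y + 6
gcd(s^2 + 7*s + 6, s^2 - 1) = s + 1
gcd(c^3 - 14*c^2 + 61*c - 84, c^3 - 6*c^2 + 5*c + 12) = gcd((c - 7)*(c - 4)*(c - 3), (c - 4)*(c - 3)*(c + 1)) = c^2 - 7*c + 12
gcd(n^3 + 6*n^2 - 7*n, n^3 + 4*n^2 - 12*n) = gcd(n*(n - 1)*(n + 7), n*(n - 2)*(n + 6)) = n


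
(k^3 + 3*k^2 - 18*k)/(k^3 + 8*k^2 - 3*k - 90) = k/(k + 5)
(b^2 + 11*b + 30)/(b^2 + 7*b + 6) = (b + 5)/(b + 1)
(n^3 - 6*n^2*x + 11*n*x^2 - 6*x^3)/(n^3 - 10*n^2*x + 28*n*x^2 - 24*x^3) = (n^2 - 4*n*x + 3*x^2)/(n^2 - 8*n*x + 12*x^2)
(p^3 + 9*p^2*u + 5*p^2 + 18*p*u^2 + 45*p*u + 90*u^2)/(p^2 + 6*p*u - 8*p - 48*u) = (p^2 + 3*p*u + 5*p + 15*u)/(p - 8)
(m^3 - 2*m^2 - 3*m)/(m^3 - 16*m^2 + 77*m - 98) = m*(m^2 - 2*m - 3)/(m^3 - 16*m^2 + 77*m - 98)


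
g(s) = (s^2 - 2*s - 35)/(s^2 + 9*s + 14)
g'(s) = (-2*s - 9)*(s^2 - 2*s - 35)/(s^2 + 9*s + 14)^2 + (2*s - 2)/(s^2 + 9*s + 14)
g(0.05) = -2.43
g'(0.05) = 1.40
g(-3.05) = 4.73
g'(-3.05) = 5.26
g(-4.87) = 0.25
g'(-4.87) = 1.89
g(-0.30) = -3.01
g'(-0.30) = 1.99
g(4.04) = -0.40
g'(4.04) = 0.19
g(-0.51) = -3.49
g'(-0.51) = 2.57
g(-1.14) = -6.23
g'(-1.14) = 7.46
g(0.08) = -2.39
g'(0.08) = 1.36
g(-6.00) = -3.25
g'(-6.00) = 5.94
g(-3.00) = 5.00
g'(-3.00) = 5.75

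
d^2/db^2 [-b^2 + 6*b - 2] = -2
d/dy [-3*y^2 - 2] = -6*y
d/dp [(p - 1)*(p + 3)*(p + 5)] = 3*p^2 + 14*p + 7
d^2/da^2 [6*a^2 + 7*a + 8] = 12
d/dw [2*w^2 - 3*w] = 4*w - 3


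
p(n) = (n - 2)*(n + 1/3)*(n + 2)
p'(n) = (n - 2)*(n + 1/3) + (n - 2)*(n + 2) + (n + 1/3)*(n + 2)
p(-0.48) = 0.55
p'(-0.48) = -3.63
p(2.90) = 14.26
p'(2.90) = 23.16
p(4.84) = 100.50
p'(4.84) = 69.50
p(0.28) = -2.41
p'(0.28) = -3.58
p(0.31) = -2.51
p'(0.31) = -3.51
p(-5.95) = -176.38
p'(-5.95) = 98.24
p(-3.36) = -22.06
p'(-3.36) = 27.63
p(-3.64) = -30.59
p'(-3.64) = 33.32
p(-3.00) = -13.33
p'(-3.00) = 21.00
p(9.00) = 718.67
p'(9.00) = 245.00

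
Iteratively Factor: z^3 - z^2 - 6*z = (z)*(z^2 - z - 6) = z*(z - 3)*(z + 2)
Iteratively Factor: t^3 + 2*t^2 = (t)*(t^2 + 2*t) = t*(t + 2)*(t)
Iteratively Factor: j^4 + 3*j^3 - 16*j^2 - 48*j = (j - 4)*(j^3 + 7*j^2 + 12*j) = (j - 4)*(j + 4)*(j^2 + 3*j) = (j - 4)*(j + 3)*(j + 4)*(j)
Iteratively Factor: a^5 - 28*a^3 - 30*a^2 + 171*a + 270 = (a + 3)*(a^4 - 3*a^3 - 19*a^2 + 27*a + 90) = (a + 2)*(a + 3)*(a^3 - 5*a^2 - 9*a + 45) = (a - 5)*(a + 2)*(a + 3)*(a^2 - 9) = (a - 5)*(a + 2)*(a + 3)^2*(a - 3)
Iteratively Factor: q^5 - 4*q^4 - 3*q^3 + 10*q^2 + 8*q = (q + 1)*(q^4 - 5*q^3 + 2*q^2 + 8*q) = (q - 4)*(q + 1)*(q^3 - q^2 - 2*q) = q*(q - 4)*(q + 1)*(q^2 - q - 2) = q*(q - 4)*(q - 2)*(q + 1)*(q + 1)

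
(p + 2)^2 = p^2 + 4*p + 4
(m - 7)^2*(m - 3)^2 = m^4 - 20*m^3 + 142*m^2 - 420*m + 441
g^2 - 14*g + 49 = (g - 7)^2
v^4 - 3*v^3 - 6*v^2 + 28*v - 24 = (v - 2)^3*(v + 3)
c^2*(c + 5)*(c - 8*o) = c^4 - 8*c^3*o + 5*c^3 - 40*c^2*o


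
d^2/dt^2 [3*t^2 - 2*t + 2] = 6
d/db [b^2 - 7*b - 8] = 2*b - 7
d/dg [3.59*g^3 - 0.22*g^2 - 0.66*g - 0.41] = 10.77*g^2 - 0.44*g - 0.66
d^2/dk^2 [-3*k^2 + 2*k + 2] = -6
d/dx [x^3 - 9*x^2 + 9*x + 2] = 3*x^2 - 18*x + 9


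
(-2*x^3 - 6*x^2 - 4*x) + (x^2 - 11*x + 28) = -2*x^3 - 5*x^2 - 15*x + 28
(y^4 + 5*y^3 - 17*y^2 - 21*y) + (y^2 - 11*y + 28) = y^4 + 5*y^3 - 16*y^2 - 32*y + 28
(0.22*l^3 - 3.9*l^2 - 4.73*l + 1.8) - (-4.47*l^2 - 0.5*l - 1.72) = 0.22*l^3 + 0.57*l^2 - 4.23*l + 3.52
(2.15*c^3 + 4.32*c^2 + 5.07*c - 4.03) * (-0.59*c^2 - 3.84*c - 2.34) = -1.2685*c^5 - 10.8048*c^4 - 24.6111*c^3 - 27.1999*c^2 + 3.6114*c + 9.4302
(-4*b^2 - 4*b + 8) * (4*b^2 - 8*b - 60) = -16*b^4 + 16*b^3 + 304*b^2 + 176*b - 480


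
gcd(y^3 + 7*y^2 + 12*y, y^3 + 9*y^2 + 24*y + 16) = y + 4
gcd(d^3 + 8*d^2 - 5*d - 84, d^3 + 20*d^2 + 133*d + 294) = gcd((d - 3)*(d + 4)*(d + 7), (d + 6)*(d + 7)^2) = d + 7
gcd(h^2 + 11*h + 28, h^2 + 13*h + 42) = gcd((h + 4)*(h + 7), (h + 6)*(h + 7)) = h + 7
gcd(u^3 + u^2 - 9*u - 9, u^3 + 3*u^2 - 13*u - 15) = u^2 - 2*u - 3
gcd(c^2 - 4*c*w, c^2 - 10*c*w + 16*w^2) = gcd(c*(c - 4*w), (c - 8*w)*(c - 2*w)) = 1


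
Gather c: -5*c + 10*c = 5*c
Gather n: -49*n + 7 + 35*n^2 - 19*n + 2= 35*n^2 - 68*n + 9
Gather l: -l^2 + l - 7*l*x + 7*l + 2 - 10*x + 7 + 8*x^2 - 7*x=-l^2 + l*(8 - 7*x) + 8*x^2 - 17*x + 9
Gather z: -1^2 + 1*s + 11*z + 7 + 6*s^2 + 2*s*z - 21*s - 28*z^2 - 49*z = 6*s^2 - 20*s - 28*z^2 + z*(2*s - 38) + 6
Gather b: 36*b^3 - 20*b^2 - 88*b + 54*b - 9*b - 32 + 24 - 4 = 36*b^3 - 20*b^2 - 43*b - 12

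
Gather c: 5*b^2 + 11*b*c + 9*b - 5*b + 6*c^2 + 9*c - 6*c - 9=5*b^2 + 4*b + 6*c^2 + c*(11*b + 3) - 9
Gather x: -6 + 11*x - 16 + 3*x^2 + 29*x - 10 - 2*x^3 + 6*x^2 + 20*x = -2*x^3 + 9*x^2 + 60*x - 32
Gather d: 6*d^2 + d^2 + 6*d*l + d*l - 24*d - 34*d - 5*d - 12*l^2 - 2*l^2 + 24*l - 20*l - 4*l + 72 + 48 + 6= 7*d^2 + d*(7*l - 63) - 14*l^2 + 126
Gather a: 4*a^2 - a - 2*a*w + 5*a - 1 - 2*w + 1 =4*a^2 + a*(4 - 2*w) - 2*w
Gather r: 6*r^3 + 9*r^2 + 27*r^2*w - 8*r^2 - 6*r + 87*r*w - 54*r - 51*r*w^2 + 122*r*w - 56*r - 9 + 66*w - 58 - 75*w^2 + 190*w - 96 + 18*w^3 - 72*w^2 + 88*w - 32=6*r^3 + r^2*(27*w + 1) + r*(-51*w^2 + 209*w - 116) + 18*w^3 - 147*w^2 + 344*w - 195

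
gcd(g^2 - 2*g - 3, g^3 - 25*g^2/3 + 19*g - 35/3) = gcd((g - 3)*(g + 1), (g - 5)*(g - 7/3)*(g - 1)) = 1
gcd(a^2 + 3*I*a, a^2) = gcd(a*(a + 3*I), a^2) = a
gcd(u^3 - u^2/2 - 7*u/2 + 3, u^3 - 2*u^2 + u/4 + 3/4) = u^2 - 5*u/2 + 3/2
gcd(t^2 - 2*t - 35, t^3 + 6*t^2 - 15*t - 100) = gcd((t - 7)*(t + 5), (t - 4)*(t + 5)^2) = t + 5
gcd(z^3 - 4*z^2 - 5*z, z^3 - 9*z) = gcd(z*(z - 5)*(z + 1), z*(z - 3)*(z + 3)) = z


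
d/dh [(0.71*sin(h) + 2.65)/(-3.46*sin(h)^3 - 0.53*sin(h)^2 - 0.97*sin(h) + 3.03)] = (4.9132*sin(h)^3 + 27.8833*sin(h)^2 + 2.809*sin(h) + 4.7218)*cos(h)/(11.9716*sin(h)^6 + 3.6676*sin(h)^5 + 6.9933*sin(h)^4 - 19.9394*sin(h)^3 - 2.2709*sin(h)^2 - 5.8782*sin(h) + 9.1809)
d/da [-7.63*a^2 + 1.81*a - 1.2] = 1.81 - 15.26*a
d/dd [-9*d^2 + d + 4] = 1 - 18*d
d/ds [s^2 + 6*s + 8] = 2*s + 6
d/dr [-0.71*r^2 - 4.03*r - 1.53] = -1.42*r - 4.03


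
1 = 1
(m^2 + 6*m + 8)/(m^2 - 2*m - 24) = (m + 2)/(m - 6)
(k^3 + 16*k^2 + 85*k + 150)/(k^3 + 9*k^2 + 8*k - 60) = (k + 5)/(k - 2)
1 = 1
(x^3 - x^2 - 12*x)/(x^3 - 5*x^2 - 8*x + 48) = x/(x - 4)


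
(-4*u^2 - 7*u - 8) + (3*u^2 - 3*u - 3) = -u^2 - 10*u - 11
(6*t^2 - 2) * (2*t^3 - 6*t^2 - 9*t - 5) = 12*t^5 - 36*t^4 - 58*t^3 - 18*t^2 + 18*t + 10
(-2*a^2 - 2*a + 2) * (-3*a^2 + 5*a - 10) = 6*a^4 - 4*a^3 + 4*a^2 + 30*a - 20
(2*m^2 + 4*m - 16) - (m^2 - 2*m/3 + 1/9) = m^2 + 14*m/3 - 145/9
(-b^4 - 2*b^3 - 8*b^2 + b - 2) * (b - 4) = -b^5 + 2*b^4 + 33*b^2 - 6*b + 8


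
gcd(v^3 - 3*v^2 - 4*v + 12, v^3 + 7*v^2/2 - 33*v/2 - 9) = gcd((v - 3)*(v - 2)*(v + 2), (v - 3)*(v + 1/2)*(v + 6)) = v - 3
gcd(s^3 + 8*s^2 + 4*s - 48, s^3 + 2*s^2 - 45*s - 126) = s + 6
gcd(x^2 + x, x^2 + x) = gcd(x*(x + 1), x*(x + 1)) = x^2 + x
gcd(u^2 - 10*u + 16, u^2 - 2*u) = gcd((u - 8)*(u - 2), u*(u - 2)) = u - 2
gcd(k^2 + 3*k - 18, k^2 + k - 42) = 1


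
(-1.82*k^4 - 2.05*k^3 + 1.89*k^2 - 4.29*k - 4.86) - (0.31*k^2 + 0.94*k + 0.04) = -1.82*k^4 - 2.05*k^3 + 1.58*k^2 - 5.23*k - 4.9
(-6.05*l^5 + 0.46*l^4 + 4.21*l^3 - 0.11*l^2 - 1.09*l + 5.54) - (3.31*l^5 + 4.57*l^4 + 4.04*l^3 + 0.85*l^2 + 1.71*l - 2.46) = -9.36*l^5 - 4.11*l^4 + 0.17*l^3 - 0.96*l^2 - 2.8*l + 8.0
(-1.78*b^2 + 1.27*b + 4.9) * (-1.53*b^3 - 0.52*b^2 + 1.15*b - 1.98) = 2.7234*b^5 - 1.0175*b^4 - 10.2044*b^3 + 2.4369*b^2 + 3.1204*b - 9.702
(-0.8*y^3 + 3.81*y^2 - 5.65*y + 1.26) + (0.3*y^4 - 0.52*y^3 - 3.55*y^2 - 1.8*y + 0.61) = 0.3*y^4 - 1.32*y^3 + 0.26*y^2 - 7.45*y + 1.87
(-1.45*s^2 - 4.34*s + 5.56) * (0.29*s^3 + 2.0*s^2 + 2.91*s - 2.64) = -0.4205*s^5 - 4.1586*s^4 - 11.2871*s^3 + 2.3186*s^2 + 27.6372*s - 14.6784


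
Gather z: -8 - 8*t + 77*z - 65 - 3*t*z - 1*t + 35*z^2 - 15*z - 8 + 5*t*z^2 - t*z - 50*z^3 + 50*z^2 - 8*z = -9*t - 50*z^3 + z^2*(5*t + 85) + z*(54 - 4*t) - 81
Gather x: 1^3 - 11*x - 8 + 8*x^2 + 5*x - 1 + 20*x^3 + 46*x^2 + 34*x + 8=20*x^3 + 54*x^2 + 28*x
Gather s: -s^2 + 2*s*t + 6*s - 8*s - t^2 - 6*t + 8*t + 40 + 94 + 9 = -s^2 + s*(2*t - 2) - t^2 + 2*t + 143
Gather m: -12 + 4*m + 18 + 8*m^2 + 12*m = 8*m^2 + 16*m + 6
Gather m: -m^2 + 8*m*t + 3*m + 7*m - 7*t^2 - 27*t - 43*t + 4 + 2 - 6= -m^2 + m*(8*t + 10) - 7*t^2 - 70*t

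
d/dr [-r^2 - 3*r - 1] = -2*r - 3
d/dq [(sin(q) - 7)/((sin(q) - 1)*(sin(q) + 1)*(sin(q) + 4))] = (-2*sin(q)^3 + 17*sin(q)^2 + 56*sin(q) - 11)/((sin(q) + 4)^2*cos(q)^3)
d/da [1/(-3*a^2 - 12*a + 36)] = 2*(a + 2)/(3*(a^2 + 4*a - 12)^2)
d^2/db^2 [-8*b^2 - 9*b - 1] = -16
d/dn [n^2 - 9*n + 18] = 2*n - 9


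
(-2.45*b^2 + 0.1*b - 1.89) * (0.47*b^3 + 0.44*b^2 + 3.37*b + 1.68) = -1.1515*b^5 - 1.031*b^4 - 9.1008*b^3 - 4.6106*b^2 - 6.2013*b - 3.1752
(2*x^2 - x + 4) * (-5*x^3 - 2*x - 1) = -10*x^5 + 5*x^4 - 24*x^3 - 7*x - 4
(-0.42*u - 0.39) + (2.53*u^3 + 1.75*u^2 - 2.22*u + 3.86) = 2.53*u^3 + 1.75*u^2 - 2.64*u + 3.47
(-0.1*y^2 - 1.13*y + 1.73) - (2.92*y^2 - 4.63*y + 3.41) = -3.02*y^2 + 3.5*y - 1.68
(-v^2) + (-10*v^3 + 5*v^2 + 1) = -10*v^3 + 4*v^2 + 1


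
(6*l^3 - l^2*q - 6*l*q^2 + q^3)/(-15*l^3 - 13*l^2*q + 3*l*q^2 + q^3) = (6*l^2 - 7*l*q + q^2)/(-15*l^2 + 2*l*q + q^2)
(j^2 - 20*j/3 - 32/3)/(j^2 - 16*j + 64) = (j + 4/3)/(j - 8)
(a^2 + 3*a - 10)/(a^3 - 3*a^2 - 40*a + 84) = (a + 5)/(a^2 - a - 42)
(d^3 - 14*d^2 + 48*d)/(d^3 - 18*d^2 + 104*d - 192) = d/(d - 4)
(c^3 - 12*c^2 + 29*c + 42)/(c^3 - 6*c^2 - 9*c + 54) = (c^2 - 6*c - 7)/(c^2 - 9)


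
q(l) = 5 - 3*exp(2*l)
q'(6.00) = -976528.75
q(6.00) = -488259.37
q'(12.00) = -158934732779.06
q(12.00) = -79467366384.53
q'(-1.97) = -0.12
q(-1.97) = 4.94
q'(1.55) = -133.19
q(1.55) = -61.59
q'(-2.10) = -0.09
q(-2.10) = 4.96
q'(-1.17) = -0.58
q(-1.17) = 4.71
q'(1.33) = -85.78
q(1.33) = -37.89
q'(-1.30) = -0.45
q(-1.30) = 4.78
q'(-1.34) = -0.41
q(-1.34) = 4.79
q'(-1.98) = -0.11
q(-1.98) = 4.94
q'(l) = -6*exp(2*l)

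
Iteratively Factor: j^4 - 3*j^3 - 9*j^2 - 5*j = (j + 1)*(j^3 - 4*j^2 - 5*j) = (j + 1)^2*(j^2 - 5*j) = j*(j + 1)^2*(j - 5)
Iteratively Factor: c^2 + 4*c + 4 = (c + 2)*(c + 2)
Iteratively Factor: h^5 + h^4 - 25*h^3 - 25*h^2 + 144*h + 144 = (h + 1)*(h^4 - 25*h^2 + 144) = (h + 1)*(h + 4)*(h^3 - 4*h^2 - 9*h + 36) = (h - 3)*(h + 1)*(h + 4)*(h^2 - h - 12) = (h - 4)*(h - 3)*(h + 1)*(h + 4)*(h + 3)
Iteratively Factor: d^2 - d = (d - 1)*(d)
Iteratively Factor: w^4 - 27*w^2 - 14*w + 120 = (w - 2)*(w^3 + 2*w^2 - 23*w - 60) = (w - 2)*(w + 3)*(w^2 - w - 20) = (w - 5)*(w - 2)*(w + 3)*(w + 4)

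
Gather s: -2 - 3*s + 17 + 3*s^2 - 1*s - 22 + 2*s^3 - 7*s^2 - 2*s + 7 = 2*s^3 - 4*s^2 - 6*s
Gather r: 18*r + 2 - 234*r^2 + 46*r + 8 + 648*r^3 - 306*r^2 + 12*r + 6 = 648*r^3 - 540*r^2 + 76*r + 16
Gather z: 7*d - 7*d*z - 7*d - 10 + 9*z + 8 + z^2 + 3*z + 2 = z^2 + z*(12 - 7*d)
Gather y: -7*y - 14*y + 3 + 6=9 - 21*y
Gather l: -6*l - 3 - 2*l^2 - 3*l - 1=-2*l^2 - 9*l - 4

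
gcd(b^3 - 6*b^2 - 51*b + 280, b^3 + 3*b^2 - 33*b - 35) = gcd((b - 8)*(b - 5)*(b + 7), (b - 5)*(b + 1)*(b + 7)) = b^2 + 2*b - 35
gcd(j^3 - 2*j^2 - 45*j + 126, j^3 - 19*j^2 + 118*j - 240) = j - 6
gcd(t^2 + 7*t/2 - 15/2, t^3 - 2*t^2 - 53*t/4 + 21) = t - 3/2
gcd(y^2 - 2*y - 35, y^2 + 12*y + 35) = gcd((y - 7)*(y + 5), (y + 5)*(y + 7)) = y + 5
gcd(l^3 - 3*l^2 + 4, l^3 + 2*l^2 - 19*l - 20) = l + 1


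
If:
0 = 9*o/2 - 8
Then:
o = 16/9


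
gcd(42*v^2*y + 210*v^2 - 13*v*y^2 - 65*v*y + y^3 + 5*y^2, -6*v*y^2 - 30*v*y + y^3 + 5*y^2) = -6*v*y - 30*v + y^2 + 5*y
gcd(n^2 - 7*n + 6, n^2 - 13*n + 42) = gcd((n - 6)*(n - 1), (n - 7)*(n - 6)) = n - 6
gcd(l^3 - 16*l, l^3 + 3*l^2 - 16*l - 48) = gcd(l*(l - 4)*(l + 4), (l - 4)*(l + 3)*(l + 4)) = l^2 - 16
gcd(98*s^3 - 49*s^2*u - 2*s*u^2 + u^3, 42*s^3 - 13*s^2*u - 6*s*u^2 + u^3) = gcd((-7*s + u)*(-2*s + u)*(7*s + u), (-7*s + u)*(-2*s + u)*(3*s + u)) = 14*s^2 - 9*s*u + u^2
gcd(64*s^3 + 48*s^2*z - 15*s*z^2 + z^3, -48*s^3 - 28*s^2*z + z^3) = 1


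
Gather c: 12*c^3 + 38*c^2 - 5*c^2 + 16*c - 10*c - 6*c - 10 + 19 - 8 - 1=12*c^3 + 33*c^2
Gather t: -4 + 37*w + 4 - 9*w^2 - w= -9*w^2 + 36*w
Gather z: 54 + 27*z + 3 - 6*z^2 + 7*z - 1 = -6*z^2 + 34*z + 56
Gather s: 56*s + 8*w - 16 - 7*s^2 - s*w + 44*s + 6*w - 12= -7*s^2 + s*(100 - w) + 14*w - 28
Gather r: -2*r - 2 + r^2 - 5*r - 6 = r^2 - 7*r - 8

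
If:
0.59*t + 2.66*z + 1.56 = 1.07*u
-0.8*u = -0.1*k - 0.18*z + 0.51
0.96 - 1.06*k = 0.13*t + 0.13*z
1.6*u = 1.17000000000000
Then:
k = 2.97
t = -21.30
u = 0.73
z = 4.43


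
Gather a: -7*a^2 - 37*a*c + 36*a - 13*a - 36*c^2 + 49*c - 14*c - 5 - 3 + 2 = -7*a^2 + a*(23 - 37*c) - 36*c^2 + 35*c - 6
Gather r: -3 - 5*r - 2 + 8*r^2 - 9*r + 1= 8*r^2 - 14*r - 4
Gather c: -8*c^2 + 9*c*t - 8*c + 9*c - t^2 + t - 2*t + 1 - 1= -8*c^2 + c*(9*t + 1) - t^2 - t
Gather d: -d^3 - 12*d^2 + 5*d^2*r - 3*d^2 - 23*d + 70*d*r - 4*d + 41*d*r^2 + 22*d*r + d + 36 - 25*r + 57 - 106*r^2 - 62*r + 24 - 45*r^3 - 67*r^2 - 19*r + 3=-d^3 + d^2*(5*r - 15) + d*(41*r^2 + 92*r - 26) - 45*r^3 - 173*r^2 - 106*r + 120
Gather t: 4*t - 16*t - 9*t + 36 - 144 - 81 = -21*t - 189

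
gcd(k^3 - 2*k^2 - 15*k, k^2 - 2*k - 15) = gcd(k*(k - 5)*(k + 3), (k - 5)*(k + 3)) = k^2 - 2*k - 15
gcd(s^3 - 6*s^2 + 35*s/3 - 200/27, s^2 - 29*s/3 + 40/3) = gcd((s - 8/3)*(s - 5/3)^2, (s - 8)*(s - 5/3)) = s - 5/3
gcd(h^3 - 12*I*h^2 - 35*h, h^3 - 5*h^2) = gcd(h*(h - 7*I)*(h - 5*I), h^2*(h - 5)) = h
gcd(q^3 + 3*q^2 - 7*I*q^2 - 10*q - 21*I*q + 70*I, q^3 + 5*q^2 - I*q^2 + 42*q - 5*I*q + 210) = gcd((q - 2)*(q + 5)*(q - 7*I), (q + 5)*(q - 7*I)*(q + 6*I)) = q^2 + q*(5 - 7*I) - 35*I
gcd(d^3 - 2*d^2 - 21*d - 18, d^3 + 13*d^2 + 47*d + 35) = d + 1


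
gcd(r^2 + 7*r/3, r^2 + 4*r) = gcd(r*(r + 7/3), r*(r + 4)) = r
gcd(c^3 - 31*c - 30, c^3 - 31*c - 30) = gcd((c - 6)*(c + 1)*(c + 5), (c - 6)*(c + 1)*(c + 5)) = c^3 - 31*c - 30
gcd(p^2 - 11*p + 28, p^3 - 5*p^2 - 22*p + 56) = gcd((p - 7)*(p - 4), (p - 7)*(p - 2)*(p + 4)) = p - 7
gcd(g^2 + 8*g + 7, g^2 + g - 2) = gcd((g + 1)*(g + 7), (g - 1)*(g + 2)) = 1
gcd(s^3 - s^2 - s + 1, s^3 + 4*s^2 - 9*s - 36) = 1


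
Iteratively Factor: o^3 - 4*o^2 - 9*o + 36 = (o + 3)*(o^2 - 7*o + 12) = (o - 4)*(o + 3)*(o - 3)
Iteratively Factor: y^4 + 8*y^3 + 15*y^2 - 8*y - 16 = (y - 1)*(y^3 + 9*y^2 + 24*y + 16) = (y - 1)*(y + 4)*(y^2 + 5*y + 4) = (y - 1)*(y + 1)*(y + 4)*(y + 4)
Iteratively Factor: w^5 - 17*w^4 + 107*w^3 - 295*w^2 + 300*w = (w - 5)*(w^4 - 12*w^3 + 47*w^2 - 60*w) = (w - 5)*(w - 3)*(w^3 - 9*w^2 + 20*w) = (w - 5)*(w - 4)*(w - 3)*(w^2 - 5*w) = w*(w - 5)*(w - 4)*(w - 3)*(w - 5)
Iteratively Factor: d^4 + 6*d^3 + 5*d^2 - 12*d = (d - 1)*(d^3 + 7*d^2 + 12*d) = d*(d - 1)*(d^2 + 7*d + 12) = d*(d - 1)*(d + 4)*(d + 3)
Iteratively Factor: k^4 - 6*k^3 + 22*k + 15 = (k + 1)*(k^3 - 7*k^2 + 7*k + 15) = (k + 1)^2*(k^2 - 8*k + 15) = (k - 3)*(k + 1)^2*(k - 5)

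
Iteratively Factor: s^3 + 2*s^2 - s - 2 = (s + 1)*(s^2 + s - 2) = (s - 1)*(s + 1)*(s + 2)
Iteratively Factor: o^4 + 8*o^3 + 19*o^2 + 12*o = (o + 4)*(o^3 + 4*o^2 + 3*o) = (o + 3)*(o + 4)*(o^2 + o) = o*(o + 3)*(o + 4)*(o + 1)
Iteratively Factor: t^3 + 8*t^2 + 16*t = (t + 4)*(t^2 + 4*t) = t*(t + 4)*(t + 4)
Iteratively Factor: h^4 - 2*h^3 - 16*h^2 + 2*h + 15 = (h + 3)*(h^3 - 5*h^2 - h + 5) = (h - 5)*(h + 3)*(h^2 - 1) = (h - 5)*(h - 1)*(h + 3)*(h + 1)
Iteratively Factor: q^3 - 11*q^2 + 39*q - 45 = (q - 3)*(q^2 - 8*q + 15) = (q - 5)*(q - 3)*(q - 3)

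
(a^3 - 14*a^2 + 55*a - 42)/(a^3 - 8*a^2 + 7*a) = (a - 6)/a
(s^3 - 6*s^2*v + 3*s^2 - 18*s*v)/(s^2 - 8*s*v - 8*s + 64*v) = s*(s^2 - 6*s*v + 3*s - 18*v)/(s^2 - 8*s*v - 8*s + 64*v)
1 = 1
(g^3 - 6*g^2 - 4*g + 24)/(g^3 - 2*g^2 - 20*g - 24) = (g - 2)/(g + 2)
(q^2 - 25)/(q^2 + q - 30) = (q + 5)/(q + 6)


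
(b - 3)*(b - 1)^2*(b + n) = b^4 + b^3*n - 5*b^3 - 5*b^2*n + 7*b^2 + 7*b*n - 3*b - 3*n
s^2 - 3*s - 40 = (s - 8)*(s + 5)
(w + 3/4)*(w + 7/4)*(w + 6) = w^3 + 17*w^2/2 + 261*w/16 + 63/8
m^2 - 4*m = m*(m - 4)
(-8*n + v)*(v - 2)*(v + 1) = -8*n*v^2 + 8*n*v + 16*n + v^3 - v^2 - 2*v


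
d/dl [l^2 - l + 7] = 2*l - 1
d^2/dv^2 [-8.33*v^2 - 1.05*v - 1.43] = -16.6600000000000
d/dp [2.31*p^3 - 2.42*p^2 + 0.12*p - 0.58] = 6.93*p^2 - 4.84*p + 0.12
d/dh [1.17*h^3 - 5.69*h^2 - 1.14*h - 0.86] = 3.51*h^2 - 11.38*h - 1.14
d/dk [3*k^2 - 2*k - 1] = 6*k - 2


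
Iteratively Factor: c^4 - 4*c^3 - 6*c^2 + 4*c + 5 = (c - 1)*(c^3 - 3*c^2 - 9*c - 5) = (c - 1)*(c + 1)*(c^2 - 4*c - 5) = (c - 1)*(c + 1)^2*(c - 5)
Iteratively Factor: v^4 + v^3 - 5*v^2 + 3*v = (v - 1)*(v^3 + 2*v^2 - 3*v) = (v - 1)^2*(v^2 + 3*v) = v*(v - 1)^2*(v + 3)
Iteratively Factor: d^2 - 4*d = (d - 4)*(d)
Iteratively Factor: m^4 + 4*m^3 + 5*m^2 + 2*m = (m)*(m^3 + 4*m^2 + 5*m + 2) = m*(m + 2)*(m^2 + 2*m + 1) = m*(m + 1)*(m + 2)*(m + 1)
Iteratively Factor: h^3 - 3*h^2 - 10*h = (h - 5)*(h^2 + 2*h) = h*(h - 5)*(h + 2)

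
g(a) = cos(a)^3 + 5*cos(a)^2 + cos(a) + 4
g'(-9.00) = -2.32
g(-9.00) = 6.48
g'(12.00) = 6.21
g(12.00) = 9.01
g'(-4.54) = 0.62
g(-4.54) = 3.97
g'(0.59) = -6.33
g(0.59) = 8.86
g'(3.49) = -1.96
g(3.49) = 6.65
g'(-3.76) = 2.99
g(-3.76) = 5.96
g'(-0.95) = 6.37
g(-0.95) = 6.47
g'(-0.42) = 5.15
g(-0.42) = 9.84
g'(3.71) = -2.85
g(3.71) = 6.11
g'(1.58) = -0.91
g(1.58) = 3.99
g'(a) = -3*sin(a)*cos(a)^2 - 10*sin(a)*cos(a) - sin(a)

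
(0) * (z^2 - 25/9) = 0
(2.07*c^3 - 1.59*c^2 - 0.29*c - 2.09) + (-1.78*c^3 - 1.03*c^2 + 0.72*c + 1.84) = 0.29*c^3 - 2.62*c^2 + 0.43*c - 0.25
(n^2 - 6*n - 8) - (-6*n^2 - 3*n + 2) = 7*n^2 - 3*n - 10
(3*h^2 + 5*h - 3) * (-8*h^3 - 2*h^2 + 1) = -24*h^5 - 46*h^4 + 14*h^3 + 9*h^2 + 5*h - 3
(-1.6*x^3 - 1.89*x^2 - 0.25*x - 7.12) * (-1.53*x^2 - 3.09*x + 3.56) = 2.448*x^5 + 7.8357*x^4 + 0.526599999999999*x^3 + 4.9377*x^2 + 21.1108*x - 25.3472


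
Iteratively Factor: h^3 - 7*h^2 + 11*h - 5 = (h - 1)*(h^2 - 6*h + 5) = (h - 1)^2*(h - 5)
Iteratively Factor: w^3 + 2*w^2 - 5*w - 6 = (w + 1)*(w^2 + w - 6) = (w + 1)*(w + 3)*(w - 2)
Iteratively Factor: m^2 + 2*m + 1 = (m + 1)*(m + 1)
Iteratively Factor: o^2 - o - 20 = (o + 4)*(o - 5)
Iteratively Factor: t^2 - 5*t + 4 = (t - 4)*(t - 1)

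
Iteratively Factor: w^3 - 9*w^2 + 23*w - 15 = (w - 1)*(w^2 - 8*w + 15) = (w - 3)*(w - 1)*(w - 5)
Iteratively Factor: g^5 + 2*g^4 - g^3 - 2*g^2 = (g - 1)*(g^4 + 3*g^3 + 2*g^2) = (g - 1)*(g + 2)*(g^3 + g^2) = (g - 1)*(g + 1)*(g + 2)*(g^2) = g*(g - 1)*(g + 1)*(g + 2)*(g)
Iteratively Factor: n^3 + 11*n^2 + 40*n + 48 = (n + 4)*(n^2 + 7*n + 12) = (n + 3)*(n + 4)*(n + 4)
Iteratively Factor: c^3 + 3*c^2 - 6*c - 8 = (c + 1)*(c^2 + 2*c - 8) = (c + 1)*(c + 4)*(c - 2)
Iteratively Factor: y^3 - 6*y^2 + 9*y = (y - 3)*(y^2 - 3*y) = (y - 3)^2*(y)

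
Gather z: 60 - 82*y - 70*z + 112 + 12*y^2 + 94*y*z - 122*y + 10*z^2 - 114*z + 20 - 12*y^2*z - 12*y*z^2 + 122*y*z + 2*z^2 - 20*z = 12*y^2 - 204*y + z^2*(12 - 12*y) + z*(-12*y^2 + 216*y - 204) + 192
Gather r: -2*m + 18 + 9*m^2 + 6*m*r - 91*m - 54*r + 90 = 9*m^2 - 93*m + r*(6*m - 54) + 108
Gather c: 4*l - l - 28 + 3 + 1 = 3*l - 24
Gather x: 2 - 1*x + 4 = 6 - x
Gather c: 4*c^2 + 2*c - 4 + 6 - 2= 4*c^2 + 2*c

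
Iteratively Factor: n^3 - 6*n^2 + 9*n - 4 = (n - 4)*(n^2 - 2*n + 1) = (n - 4)*(n - 1)*(n - 1)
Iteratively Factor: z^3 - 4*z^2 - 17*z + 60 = (z - 5)*(z^2 + z - 12) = (z - 5)*(z + 4)*(z - 3)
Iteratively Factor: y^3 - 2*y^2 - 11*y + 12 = (y - 4)*(y^2 + 2*y - 3) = (y - 4)*(y - 1)*(y + 3)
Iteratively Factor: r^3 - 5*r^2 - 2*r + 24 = (r - 4)*(r^2 - r - 6) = (r - 4)*(r - 3)*(r + 2)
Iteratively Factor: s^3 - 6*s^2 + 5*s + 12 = (s - 3)*(s^2 - 3*s - 4) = (s - 3)*(s + 1)*(s - 4)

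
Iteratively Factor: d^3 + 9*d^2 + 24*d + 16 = (d + 4)*(d^2 + 5*d + 4) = (d + 1)*(d + 4)*(d + 4)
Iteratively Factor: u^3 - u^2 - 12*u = (u - 4)*(u^2 + 3*u) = (u - 4)*(u + 3)*(u)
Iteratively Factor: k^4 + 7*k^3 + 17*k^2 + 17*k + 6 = (k + 1)*(k^3 + 6*k^2 + 11*k + 6) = (k + 1)*(k + 2)*(k^2 + 4*k + 3) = (k + 1)^2*(k + 2)*(k + 3)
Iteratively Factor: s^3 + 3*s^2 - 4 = (s - 1)*(s^2 + 4*s + 4) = (s - 1)*(s + 2)*(s + 2)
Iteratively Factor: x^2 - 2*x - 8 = (x - 4)*(x + 2)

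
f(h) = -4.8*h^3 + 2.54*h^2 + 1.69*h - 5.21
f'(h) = -14.4*h^2 + 5.08*h + 1.69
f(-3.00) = 142.18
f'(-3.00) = -143.15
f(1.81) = -22.29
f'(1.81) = -36.29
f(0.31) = -4.59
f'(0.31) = 1.88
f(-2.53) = 84.51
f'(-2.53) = -103.34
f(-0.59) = -4.34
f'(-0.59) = -6.32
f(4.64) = -422.19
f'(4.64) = -284.77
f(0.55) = -4.31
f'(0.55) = 0.13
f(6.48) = -1193.67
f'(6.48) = -570.05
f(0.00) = -5.21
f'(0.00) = 1.69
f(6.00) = -940.43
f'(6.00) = -486.23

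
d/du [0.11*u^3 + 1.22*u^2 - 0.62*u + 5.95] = 0.33*u^2 + 2.44*u - 0.62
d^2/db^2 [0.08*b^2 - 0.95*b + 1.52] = 0.160000000000000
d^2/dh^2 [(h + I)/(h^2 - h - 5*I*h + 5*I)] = 2*((h + I)*(-2*h + 1 + 5*I)^2 + (-3*h + 1 + 4*I)*(h^2 - h - 5*I*h + 5*I))/(h^2 - h - 5*I*h + 5*I)^3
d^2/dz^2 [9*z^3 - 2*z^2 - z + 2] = 54*z - 4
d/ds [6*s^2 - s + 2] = 12*s - 1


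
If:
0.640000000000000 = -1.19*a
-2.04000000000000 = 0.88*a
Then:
No Solution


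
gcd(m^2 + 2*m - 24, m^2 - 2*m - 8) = m - 4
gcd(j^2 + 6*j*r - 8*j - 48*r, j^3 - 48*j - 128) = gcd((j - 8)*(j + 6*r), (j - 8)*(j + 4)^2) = j - 8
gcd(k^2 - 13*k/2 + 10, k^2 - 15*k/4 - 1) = k - 4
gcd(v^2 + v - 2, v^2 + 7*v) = 1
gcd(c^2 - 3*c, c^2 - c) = c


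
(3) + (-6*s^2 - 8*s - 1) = -6*s^2 - 8*s + 2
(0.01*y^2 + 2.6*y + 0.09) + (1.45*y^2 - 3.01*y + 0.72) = 1.46*y^2 - 0.41*y + 0.81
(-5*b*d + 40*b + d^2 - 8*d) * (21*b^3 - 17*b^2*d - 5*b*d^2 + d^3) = -105*b^4*d + 840*b^4 + 106*b^3*d^2 - 848*b^3*d + 8*b^2*d^3 - 64*b^2*d^2 - 10*b*d^4 + 80*b*d^3 + d^5 - 8*d^4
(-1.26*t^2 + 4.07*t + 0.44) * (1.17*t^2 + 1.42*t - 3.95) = -1.4742*t^4 + 2.9727*t^3 + 11.2712*t^2 - 15.4517*t - 1.738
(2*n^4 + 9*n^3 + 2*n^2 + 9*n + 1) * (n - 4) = 2*n^5 + n^4 - 34*n^3 + n^2 - 35*n - 4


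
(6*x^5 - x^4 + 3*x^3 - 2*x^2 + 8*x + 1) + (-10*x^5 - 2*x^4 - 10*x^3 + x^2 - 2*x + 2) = -4*x^5 - 3*x^4 - 7*x^3 - x^2 + 6*x + 3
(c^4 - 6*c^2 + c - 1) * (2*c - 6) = 2*c^5 - 6*c^4 - 12*c^3 + 38*c^2 - 8*c + 6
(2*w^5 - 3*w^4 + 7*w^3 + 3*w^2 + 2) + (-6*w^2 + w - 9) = 2*w^5 - 3*w^4 + 7*w^3 - 3*w^2 + w - 7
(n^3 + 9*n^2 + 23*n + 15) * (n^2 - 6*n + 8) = n^5 + 3*n^4 - 23*n^3 - 51*n^2 + 94*n + 120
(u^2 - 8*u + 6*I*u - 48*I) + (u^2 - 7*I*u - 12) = 2*u^2 - 8*u - I*u - 12 - 48*I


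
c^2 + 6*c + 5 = (c + 1)*(c + 5)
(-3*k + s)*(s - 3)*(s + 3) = -3*k*s^2 + 27*k + s^3 - 9*s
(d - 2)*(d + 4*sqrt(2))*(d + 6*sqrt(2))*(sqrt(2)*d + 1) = sqrt(2)*d^4 - 2*sqrt(2)*d^3 + 21*d^3 - 42*d^2 + 58*sqrt(2)*d^2 - 116*sqrt(2)*d + 48*d - 96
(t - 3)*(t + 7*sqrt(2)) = t^2 - 3*t + 7*sqrt(2)*t - 21*sqrt(2)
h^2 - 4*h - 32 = (h - 8)*(h + 4)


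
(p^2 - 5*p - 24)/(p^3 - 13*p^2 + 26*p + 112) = (p + 3)/(p^2 - 5*p - 14)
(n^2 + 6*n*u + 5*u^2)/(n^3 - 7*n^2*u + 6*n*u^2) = (n^2 + 6*n*u + 5*u^2)/(n*(n^2 - 7*n*u + 6*u^2))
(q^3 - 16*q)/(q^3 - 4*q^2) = (q + 4)/q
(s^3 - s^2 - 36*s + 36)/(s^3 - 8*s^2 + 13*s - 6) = (s + 6)/(s - 1)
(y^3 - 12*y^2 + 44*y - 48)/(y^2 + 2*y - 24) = (y^2 - 8*y + 12)/(y + 6)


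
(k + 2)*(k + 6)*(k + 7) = k^3 + 15*k^2 + 68*k + 84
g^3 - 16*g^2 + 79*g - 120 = (g - 8)*(g - 5)*(g - 3)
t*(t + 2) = t^2 + 2*t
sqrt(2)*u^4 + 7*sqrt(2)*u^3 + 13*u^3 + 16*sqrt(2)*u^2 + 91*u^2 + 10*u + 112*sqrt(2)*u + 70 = (u + 7)*(u + sqrt(2))*(u + 5*sqrt(2))*(sqrt(2)*u + 1)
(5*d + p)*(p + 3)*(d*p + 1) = 5*d^2*p^2 + 15*d^2*p + d*p^3 + 3*d*p^2 + 5*d*p + 15*d + p^2 + 3*p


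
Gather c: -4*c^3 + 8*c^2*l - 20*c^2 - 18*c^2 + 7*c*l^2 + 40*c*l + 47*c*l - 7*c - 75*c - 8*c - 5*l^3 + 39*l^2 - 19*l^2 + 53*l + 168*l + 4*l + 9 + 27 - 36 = -4*c^3 + c^2*(8*l - 38) + c*(7*l^2 + 87*l - 90) - 5*l^3 + 20*l^2 + 225*l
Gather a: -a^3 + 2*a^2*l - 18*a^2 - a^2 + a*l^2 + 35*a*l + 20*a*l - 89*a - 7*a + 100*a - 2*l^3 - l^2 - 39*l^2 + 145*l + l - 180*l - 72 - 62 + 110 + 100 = -a^3 + a^2*(2*l - 19) + a*(l^2 + 55*l + 4) - 2*l^3 - 40*l^2 - 34*l + 76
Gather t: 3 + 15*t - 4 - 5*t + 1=10*t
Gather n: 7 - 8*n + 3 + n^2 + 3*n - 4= n^2 - 5*n + 6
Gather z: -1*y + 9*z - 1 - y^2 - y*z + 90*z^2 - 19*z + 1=-y^2 - y + 90*z^2 + z*(-y - 10)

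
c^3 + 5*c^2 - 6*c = c*(c - 1)*(c + 6)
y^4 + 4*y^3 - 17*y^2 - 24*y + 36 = (y - 3)*(y - 1)*(y + 2)*(y + 6)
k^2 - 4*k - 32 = (k - 8)*(k + 4)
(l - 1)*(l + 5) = l^2 + 4*l - 5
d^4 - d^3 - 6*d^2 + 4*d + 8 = (d - 2)^2*(d + 1)*(d + 2)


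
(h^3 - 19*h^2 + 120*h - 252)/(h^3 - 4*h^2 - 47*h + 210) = (h^2 - 13*h + 42)/(h^2 + 2*h - 35)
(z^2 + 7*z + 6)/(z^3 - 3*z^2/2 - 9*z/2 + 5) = 2*(z^2 + 7*z + 6)/(2*z^3 - 3*z^2 - 9*z + 10)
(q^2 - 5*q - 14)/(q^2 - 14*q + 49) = (q + 2)/(q - 7)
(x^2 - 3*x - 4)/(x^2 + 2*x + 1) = (x - 4)/(x + 1)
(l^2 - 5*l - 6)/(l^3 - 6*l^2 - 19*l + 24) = (l^2 - 5*l - 6)/(l^3 - 6*l^2 - 19*l + 24)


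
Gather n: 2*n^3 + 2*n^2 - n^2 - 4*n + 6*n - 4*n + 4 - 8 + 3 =2*n^3 + n^2 - 2*n - 1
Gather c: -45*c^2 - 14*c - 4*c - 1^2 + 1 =-45*c^2 - 18*c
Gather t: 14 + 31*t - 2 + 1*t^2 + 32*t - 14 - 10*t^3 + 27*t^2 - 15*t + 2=-10*t^3 + 28*t^2 + 48*t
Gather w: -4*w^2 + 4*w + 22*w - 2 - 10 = -4*w^2 + 26*w - 12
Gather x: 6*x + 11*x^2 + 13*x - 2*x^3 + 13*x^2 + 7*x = -2*x^3 + 24*x^2 + 26*x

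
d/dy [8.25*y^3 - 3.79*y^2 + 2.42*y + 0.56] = 24.75*y^2 - 7.58*y + 2.42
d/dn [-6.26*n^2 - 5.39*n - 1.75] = -12.52*n - 5.39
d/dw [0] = 0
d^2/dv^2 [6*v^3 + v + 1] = 36*v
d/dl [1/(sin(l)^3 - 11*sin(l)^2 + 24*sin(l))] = (-3*cos(l) + 22/tan(l) - 24*cos(l)/sin(l)^2)/((sin(l) - 8)^2*(sin(l) - 3)^2)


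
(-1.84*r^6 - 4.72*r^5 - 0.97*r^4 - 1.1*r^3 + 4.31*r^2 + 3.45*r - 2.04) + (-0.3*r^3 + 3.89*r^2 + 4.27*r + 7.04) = -1.84*r^6 - 4.72*r^5 - 0.97*r^4 - 1.4*r^3 + 8.2*r^2 + 7.72*r + 5.0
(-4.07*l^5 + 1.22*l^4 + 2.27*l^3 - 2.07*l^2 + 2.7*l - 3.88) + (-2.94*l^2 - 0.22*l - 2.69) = -4.07*l^5 + 1.22*l^4 + 2.27*l^3 - 5.01*l^2 + 2.48*l - 6.57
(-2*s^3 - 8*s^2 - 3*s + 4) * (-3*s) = 6*s^4 + 24*s^3 + 9*s^2 - 12*s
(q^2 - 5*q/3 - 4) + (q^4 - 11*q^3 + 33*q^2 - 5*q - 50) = q^4 - 11*q^3 + 34*q^2 - 20*q/3 - 54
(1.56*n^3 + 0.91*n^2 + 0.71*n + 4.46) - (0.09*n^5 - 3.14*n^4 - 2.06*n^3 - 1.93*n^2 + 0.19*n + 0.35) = -0.09*n^5 + 3.14*n^4 + 3.62*n^3 + 2.84*n^2 + 0.52*n + 4.11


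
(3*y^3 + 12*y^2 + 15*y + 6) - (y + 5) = 3*y^3 + 12*y^2 + 14*y + 1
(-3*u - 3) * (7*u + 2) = -21*u^2 - 27*u - 6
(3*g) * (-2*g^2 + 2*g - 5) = -6*g^3 + 6*g^2 - 15*g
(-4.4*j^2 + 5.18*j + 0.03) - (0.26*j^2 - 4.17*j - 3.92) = -4.66*j^2 + 9.35*j + 3.95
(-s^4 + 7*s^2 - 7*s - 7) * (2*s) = -2*s^5 + 14*s^3 - 14*s^2 - 14*s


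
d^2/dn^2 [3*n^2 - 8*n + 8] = 6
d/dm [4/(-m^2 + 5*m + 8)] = 4*(2*m - 5)/(-m^2 + 5*m + 8)^2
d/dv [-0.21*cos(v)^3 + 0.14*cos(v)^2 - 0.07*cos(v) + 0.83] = (0.63*cos(v)^2 - 0.28*cos(v) + 0.07)*sin(v)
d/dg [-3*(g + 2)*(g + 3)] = -6*g - 15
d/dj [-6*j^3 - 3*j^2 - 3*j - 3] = -18*j^2 - 6*j - 3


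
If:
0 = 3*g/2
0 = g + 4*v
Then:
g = 0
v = 0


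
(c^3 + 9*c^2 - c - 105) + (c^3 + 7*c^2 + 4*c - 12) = 2*c^3 + 16*c^2 + 3*c - 117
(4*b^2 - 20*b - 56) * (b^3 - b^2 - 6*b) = 4*b^5 - 24*b^4 - 60*b^3 + 176*b^2 + 336*b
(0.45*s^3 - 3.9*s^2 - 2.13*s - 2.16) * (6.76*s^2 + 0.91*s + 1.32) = 3.042*s^5 - 25.9545*s^4 - 17.3538*s^3 - 21.6879*s^2 - 4.7772*s - 2.8512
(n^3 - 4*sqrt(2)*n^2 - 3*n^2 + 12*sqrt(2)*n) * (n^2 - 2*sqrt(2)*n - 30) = n^5 - 6*sqrt(2)*n^4 - 3*n^4 - 14*n^3 + 18*sqrt(2)*n^3 + 42*n^2 + 120*sqrt(2)*n^2 - 360*sqrt(2)*n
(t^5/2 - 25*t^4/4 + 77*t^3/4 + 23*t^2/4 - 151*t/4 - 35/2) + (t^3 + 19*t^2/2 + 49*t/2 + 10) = t^5/2 - 25*t^4/4 + 81*t^3/4 + 61*t^2/4 - 53*t/4 - 15/2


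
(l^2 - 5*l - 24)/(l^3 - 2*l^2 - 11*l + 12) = (l - 8)/(l^2 - 5*l + 4)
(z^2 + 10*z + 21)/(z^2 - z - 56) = (z + 3)/(z - 8)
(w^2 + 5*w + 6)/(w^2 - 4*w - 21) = (w + 2)/(w - 7)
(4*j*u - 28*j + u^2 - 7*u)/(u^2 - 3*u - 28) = (4*j + u)/(u + 4)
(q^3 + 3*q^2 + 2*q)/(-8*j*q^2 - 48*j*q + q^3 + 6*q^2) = (q^2 + 3*q + 2)/(-8*j*q - 48*j + q^2 + 6*q)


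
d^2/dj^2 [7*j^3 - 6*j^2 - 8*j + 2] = 42*j - 12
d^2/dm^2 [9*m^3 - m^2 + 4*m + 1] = 54*m - 2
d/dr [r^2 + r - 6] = 2*r + 1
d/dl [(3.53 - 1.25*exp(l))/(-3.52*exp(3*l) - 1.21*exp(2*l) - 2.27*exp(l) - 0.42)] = (-8.8*exp(3*l) + 35.7643*exp(2*l) + 8.5426*exp(l) + 8.5381)*exp(l)/(12.3904*exp(6*l) + 8.5184*exp(5*l) + 17.4449*exp(4*l) + 8.4502*exp(3*l) + 6.1693*exp(2*l) + 1.9068*exp(l) + 0.1764)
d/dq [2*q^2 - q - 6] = 4*q - 1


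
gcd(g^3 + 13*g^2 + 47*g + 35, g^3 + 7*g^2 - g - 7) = g^2 + 8*g + 7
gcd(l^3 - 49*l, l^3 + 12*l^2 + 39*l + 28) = l + 7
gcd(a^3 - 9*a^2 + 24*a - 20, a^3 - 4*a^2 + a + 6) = a - 2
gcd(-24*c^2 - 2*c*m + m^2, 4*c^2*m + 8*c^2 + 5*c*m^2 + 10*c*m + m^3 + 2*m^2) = 4*c + m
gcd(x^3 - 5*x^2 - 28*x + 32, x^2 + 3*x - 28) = 1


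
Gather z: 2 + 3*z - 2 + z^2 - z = z^2 + 2*z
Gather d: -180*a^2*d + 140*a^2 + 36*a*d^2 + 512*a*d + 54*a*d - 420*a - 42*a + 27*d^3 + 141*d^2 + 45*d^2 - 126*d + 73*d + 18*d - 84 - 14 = 140*a^2 - 462*a + 27*d^3 + d^2*(36*a + 186) + d*(-180*a^2 + 566*a - 35) - 98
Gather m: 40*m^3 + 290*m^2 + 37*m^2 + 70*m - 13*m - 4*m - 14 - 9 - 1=40*m^3 + 327*m^2 + 53*m - 24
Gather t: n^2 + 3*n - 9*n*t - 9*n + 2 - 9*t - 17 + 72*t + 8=n^2 - 6*n + t*(63 - 9*n) - 7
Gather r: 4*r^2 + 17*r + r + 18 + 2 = 4*r^2 + 18*r + 20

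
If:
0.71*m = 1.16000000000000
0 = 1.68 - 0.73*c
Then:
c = 2.30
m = 1.63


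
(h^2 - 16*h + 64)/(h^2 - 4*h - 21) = (-h^2 + 16*h - 64)/(-h^2 + 4*h + 21)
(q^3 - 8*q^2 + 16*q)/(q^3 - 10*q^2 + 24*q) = (q - 4)/(q - 6)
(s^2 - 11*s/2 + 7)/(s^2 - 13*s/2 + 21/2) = (s - 2)/(s - 3)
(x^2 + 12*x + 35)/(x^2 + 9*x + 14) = (x + 5)/(x + 2)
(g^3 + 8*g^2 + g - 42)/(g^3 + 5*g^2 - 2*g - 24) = (g + 7)/(g + 4)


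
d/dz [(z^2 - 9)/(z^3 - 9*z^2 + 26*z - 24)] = (-z^2 - 6*z + 26)/(z^4 - 12*z^3 + 52*z^2 - 96*z + 64)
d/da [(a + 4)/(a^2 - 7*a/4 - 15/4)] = 4*(-4*a^2 - 32*a + 13)/(16*a^4 - 56*a^3 - 71*a^2 + 210*a + 225)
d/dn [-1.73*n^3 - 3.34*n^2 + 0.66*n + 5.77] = -5.19*n^2 - 6.68*n + 0.66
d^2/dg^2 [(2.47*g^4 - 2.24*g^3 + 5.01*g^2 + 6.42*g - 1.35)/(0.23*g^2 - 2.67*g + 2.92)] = (0.261326*g^6 - 9.10096199999999*g^5 + 115.60341*g^4 - 330.209914*g^3 + 336.889326*g^2 - 135.490638*g + 168.105594)/(0.012167*g^6 - 0.423729*g^5 + 5.382345*g^4 - 29.793195*g^3 + 68.33238*g^2 - 68.296464*g + 24.897088)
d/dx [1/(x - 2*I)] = -1/(x - 2*I)^2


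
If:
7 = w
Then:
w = 7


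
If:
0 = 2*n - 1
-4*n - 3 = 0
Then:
No Solution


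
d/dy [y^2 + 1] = 2*y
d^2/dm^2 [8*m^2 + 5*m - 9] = 16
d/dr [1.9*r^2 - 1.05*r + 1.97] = 3.8*r - 1.05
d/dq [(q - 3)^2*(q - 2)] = (q - 3)*(3*q - 7)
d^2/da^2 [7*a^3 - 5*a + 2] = 42*a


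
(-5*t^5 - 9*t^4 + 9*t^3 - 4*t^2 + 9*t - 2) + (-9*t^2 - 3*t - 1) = -5*t^5 - 9*t^4 + 9*t^3 - 13*t^2 + 6*t - 3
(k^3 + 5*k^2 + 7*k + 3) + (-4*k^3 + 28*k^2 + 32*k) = -3*k^3 + 33*k^2 + 39*k + 3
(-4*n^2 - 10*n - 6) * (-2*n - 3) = 8*n^3 + 32*n^2 + 42*n + 18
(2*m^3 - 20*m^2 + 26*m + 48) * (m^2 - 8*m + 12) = 2*m^5 - 36*m^4 + 210*m^3 - 400*m^2 - 72*m + 576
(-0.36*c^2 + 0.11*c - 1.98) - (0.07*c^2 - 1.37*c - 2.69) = -0.43*c^2 + 1.48*c + 0.71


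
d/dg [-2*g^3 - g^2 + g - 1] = -6*g^2 - 2*g + 1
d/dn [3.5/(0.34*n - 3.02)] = -1.19/(0.34*n - 3.02)^2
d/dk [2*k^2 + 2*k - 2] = 4*k + 2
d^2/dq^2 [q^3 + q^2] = 6*q + 2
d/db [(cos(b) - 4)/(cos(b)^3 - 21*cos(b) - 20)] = (3*cos(b)/2 - 6*cos(2*b) + cos(3*b)/2 + 98)*sin(b)/(-cos(b)^3 + 21*cos(b) + 20)^2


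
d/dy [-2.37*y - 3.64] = -2.37000000000000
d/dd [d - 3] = 1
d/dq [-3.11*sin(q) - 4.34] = -3.11*cos(q)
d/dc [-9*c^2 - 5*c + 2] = -18*c - 5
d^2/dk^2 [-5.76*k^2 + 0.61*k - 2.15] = -11.5200000000000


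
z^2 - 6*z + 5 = (z - 5)*(z - 1)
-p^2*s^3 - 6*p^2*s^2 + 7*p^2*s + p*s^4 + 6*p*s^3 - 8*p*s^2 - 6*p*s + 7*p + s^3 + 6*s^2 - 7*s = (-p + s)*(s - 1)*(s + 7)*(p*s + 1)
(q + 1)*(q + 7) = q^2 + 8*q + 7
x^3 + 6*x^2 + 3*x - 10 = (x - 1)*(x + 2)*(x + 5)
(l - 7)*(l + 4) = l^2 - 3*l - 28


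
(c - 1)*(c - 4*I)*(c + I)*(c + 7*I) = c^4 - c^3 + 4*I*c^3 + 25*c^2 - 4*I*c^2 - 25*c + 28*I*c - 28*I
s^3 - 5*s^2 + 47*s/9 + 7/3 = (s - 3)*(s - 7/3)*(s + 1/3)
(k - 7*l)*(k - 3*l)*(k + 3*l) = k^3 - 7*k^2*l - 9*k*l^2 + 63*l^3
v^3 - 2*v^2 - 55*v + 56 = (v - 8)*(v - 1)*(v + 7)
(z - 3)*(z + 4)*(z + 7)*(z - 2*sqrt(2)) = z^4 - 2*sqrt(2)*z^3 + 8*z^3 - 16*sqrt(2)*z^2 - 5*z^2 - 84*z + 10*sqrt(2)*z + 168*sqrt(2)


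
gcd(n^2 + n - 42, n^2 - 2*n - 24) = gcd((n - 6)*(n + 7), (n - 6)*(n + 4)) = n - 6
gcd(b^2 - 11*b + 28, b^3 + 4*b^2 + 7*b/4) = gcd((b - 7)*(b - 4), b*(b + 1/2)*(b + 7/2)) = 1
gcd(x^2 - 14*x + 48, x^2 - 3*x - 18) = x - 6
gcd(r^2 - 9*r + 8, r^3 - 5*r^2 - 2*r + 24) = 1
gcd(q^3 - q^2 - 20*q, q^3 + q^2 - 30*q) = q^2 - 5*q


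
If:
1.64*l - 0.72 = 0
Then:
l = 0.44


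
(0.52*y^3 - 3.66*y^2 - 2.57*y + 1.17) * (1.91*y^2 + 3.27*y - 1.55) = 0.9932*y^5 - 5.2902*y^4 - 17.6829*y^3 - 0.4962*y^2 + 7.8094*y - 1.8135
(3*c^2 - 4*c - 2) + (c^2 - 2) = 4*c^2 - 4*c - 4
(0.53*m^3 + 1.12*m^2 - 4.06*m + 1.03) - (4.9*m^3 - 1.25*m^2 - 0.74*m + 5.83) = -4.37*m^3 + 2.37*m^2 - 3.32*m - 4.8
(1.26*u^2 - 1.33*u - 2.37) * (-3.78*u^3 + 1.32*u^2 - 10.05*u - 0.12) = -4.7628*u^5 + 6.6906*u^4 - 5.46*u^3 + 10.0869*u^2 + 23.9781*u + 0.2844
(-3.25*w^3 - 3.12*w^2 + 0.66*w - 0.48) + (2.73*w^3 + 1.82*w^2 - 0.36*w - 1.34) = -0.52*w^3 - 1.3*w^2 + 0.3*w - 1.82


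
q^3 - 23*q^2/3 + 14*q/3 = q*(q - 7)*(q - 2/3)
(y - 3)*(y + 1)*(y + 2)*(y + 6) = y^4 + 6*y^3 - 7*y^2 - 48*y - 36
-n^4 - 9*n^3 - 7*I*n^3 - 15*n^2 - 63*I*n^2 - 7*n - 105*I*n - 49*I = (n + 7)*(n + 7*I)*(-I*n - I)^2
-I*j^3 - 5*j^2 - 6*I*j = j*(j - 6*I)*(-I*j + 1)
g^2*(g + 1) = g^3 + g^2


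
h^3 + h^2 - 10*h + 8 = (h - 2)*(h - 1)*(h + 4)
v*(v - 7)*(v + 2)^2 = v^4 - 3*v^3 - 24*v^2 - 28*v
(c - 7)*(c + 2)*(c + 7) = c^3 + 2*c^2 - 49*c - 98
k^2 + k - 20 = (k - 4)*(k + 5)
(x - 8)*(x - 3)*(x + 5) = x^3 - 6*x^2 - 31*x + 120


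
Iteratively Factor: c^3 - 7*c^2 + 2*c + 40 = (c + 2)*(c^2 - 9*c + 20) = (c - 4)*(c + 2)*(c - 5)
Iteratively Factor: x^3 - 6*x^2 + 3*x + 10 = (x - 5)*(x^2 - x - 2) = (x - 5)*(x + 1)*(x - 2)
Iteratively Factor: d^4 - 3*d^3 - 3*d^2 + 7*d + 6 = (d + 1)*(d^3 - 4*d^2 + d + 6) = (d + 1)^2*(d^2 - 5*d + 6) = (d - 3)*(d + 1)^2*(d - 2)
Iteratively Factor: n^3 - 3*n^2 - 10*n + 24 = (n + 3)*(n^2 - 6*n + 8) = (n - 2)*(n + 3)*(n - 4)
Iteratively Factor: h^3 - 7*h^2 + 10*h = (h)*(h^2 - 7*h + 10) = h*(h - 2)*(h - 5)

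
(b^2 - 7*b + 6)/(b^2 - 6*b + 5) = (b - 6)/(b - 5)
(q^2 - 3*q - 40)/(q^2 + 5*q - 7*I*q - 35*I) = (q - 8)/(q - 7*I)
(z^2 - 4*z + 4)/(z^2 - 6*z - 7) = (-z^2 + 4*z - 4)/(-z^2 + 6*z + 7)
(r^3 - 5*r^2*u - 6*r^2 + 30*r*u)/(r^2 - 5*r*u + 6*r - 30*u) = r*(r - 6)/(r + 6)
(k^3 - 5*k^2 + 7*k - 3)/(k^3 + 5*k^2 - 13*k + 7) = (k - 3)/(k + 7)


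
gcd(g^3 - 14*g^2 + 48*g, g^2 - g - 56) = g - 8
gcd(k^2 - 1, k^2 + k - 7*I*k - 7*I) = k + 1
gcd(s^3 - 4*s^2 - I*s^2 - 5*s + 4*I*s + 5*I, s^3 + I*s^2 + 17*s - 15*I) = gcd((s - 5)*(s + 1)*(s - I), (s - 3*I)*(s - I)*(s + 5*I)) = s - I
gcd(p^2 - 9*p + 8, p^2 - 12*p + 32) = p - 8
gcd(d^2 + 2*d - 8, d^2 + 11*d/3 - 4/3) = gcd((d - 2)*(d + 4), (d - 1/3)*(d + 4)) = d + 4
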